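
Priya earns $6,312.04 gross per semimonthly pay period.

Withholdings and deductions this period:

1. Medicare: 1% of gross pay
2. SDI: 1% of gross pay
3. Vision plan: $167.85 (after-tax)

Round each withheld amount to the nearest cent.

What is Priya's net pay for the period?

Medicare: $6,312.04 × 0.01 = $63.12
SDI: $6,312.04 × 0.01 = $63.12
Vision plan: $167.85
Total deductions = $63.12 + $63.12 + $167.85 = $294.09
Net pay = $6,312.04 − $294.09 = $6,017.95

$6,017.95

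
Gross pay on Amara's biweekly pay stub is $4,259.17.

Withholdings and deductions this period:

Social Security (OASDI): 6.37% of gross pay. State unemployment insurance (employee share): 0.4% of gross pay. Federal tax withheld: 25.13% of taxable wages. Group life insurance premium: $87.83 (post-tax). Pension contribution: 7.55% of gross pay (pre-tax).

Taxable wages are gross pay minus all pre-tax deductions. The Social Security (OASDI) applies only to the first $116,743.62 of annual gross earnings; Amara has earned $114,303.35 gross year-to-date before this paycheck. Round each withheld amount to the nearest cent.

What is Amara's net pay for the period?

$2,687.76

Pension contribution: $4,259.17 × 0.0755 = $321.57
Taxable wages = $4,259.17 − $321.57 = $3,937.60
Federal tax withheld: $3,937.60 × 0.2513 = $989.52
Social Security (OASDI): only $116,743.62 − $114,303.35 = $2,440.27 of this check is subject → $2,440.27 × 0.0637 = $155.45
State unemployment insurance (employee share): $4,259.17 × 0.004 = $17.04
Group life insurance premium: $87.83
Total deductions = $321.57 + $989.52 + $155.45 + $17.04 + $87.83 = $1,571.41
Net pay = $4,259.17 − $1,571.41 = $2,687.76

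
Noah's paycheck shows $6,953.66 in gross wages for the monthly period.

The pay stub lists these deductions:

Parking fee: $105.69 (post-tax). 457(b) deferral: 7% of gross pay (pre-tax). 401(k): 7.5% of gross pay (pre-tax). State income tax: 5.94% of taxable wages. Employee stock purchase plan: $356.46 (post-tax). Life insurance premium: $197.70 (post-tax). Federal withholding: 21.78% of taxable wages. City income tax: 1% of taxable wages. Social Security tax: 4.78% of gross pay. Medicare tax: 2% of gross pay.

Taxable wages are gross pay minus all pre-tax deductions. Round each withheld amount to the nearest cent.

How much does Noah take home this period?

$3,106.57

457(b) deferral: $6,953.66 × 0.07 = $486.76
401(k): $6,953.66 × 0.075 = $521.52
Pre-tax total = $486.76 + $521.52 = $1,008.28
Taxable wages = $6,953.66 − $1,008.28 = $5,945.38
City income tax: $5,945.38 × 0.01 = $59.45
Federal withholding: $5,945.38 × 0.2178 = $1,294.90
State income tax: $5,945.38 × 0.0594 = $353.16
Social Security tax: $6,953.66 × 0.0478 = $332.38
Medicare tax: $6,953.66 × 0.02 = $139.07
Life insurance premium: $197.70
Parking fee: $105.69
Employee stock purchase plan: $356.46
Total deductions = $486.76 + $521.52 + $59.45 + $1,294.90 + $353.16 + $332.38 + $139.07 + $197.70 + $105.69 + $356.46 = $3,847.09
Net pay = $6,953.66 − $3,847.09 = $3,106.57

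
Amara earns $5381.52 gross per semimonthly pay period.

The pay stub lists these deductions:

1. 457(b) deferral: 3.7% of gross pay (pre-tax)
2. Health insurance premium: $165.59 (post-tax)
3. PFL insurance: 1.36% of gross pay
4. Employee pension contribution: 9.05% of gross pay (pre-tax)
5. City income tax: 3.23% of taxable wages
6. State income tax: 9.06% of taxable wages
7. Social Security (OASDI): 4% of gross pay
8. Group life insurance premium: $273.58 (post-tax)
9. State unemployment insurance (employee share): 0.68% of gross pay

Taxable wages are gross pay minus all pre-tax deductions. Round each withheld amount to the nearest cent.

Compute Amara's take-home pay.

Employee pension contribution: $5381.52 × 0.0905 = $487.03
457(b) deferral: $5381.52 × 0.037 = $199.12
Pre-tax total = $487.03 + $199.12 = $686.15
Taxable wages = $5381.52 − $686.15 = $4695.37
State income tax: $4695.37 × 0.0906 = $425.40
City income tax: $4695.37 × 0.0323 = $151.66
PFL insurance: $5381.52 × 0.0136 = $73.19
Social Security (OASDI): $5381.52 × 0.04 = $215.26
State unemployment insurance (employee share): $5381.52 × 0.0068 = $36.59
Health insurance premium: $165.59
Group life insurance premium: $273.58
Total deductions = $487.03 + $199.12 + $425.40 + $151.66 + $73.19 + $215.26 + $36.59 + $165.59 + $273.58 = $2027.42
Net pay = $5381.52 − $2027.42 = $3354.10

$3354.10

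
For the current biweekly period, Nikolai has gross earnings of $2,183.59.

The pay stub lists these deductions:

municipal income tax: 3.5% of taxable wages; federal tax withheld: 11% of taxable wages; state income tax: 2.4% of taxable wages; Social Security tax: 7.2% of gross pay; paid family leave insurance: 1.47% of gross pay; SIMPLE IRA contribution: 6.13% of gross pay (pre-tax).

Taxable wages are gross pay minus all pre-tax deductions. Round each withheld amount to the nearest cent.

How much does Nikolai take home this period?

SIMPLE IRA contribution: $2,183.59 × 0.0613 = $133.85
Taxable wages = $2,183.59 − $133.85 = $2,049.74
Federal tax withheld: $2,049.74 × 0.11 = $225.47
Municipal income tax: $2,049.74 × 0.035 = $71.74
State income tax: $2,049.74 × 0.024 = $49.19
Paid family leave insurance: $2,183.59 × 0.0147 = $32.10
Social Security tax: $2,183.59 × 0.072 = $157.22
Total deductions = $133.85 + $225.47 + $71.74 + $49.19 + $32.10 + $157.22 = $669.57
Net pay = $2,183.59 − $669.57 = $1,514.02

$1,514.02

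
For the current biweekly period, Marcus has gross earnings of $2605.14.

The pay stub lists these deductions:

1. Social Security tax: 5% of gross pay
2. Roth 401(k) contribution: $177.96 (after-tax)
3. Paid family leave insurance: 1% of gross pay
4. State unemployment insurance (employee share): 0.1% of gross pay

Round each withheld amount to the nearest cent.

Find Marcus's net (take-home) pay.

$2268.26

Social Security tax: $2605.14 × 0.05 = $130.26
Paid family leave insurance: $2605.14 × 0.01 = $26.05
State unemployment insurance (employee share): $2605.14 × 0.001 = $2.61
Roth 401(k) contribution: $177.96
Total deductions = $130.26 + $26.05 + $2.61 + $177.96 = $336.88
Net pay = $2605.14 − $336.88 = $2268.26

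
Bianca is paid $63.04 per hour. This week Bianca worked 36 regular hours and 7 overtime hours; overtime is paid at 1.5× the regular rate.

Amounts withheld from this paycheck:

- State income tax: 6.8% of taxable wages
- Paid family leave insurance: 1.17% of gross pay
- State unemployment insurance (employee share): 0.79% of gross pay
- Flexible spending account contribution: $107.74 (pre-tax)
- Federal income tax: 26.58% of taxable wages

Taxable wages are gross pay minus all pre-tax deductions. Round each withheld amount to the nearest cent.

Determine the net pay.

Regular pay: 36 × $63.04 = $2,269.44
Overtime pay: 7 × $63.04 × 1.5 = $661.92
Gross pay = $2,269.44 + $661.92 = $2,931.36
Flexible spending account contribution: $107.74
Taxable wages = $2,931.36 − $107.74 = $2,823.62
State income tax: $2,823.62 × 0.068 = $192.01
Federal income tax: $2,823.62 × 0.2658 = $750.52
State unemployment insurance (employee share): $2,931.36 × 0.0079 = $23.16
Paid family leave insurance: $2,931.36 × 0.0117 = $34.30
Total deductions = $107.74 + $192.01 + $750.52 + $23.16 + $34.30 = $1,107.73
Net pay = $2,931.36 − $1,107.73 = $1,823.63

$1,823.63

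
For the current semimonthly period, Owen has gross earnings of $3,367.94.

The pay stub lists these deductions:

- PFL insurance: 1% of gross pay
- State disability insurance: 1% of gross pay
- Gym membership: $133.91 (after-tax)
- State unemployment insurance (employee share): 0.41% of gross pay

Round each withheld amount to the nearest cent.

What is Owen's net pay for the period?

PFL insurance: $3,367.94 × 0.01 = $33.68
State disability insurance: $3,367.94 × 0.01 = $33.68
State unemployment insurance (employee share): $3,367.94 × 0.0041 = $13.81
Gym membership: $133.91
Total deductions = $33.68 + $33.68 + $13.81 + $133.91 = $215.08
Net pay = $3,367.94 − $215.08 = $3,152.86

$3,152.86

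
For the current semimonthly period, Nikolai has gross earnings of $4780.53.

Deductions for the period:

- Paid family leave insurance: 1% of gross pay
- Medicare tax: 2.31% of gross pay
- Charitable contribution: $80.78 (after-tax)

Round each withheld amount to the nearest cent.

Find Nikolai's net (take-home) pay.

$4541.51

Medicare tax: $4780.53 × 0.0231 = $110.43
Paid family leave insurance: $4780.53 × 0.01 = $47.81
Charitable contribution: $80.78
Total deductions = $110.43 + $47.81 + $80.78 = $239.02
Net pay = $4780.53 − $239.02 = $4541.51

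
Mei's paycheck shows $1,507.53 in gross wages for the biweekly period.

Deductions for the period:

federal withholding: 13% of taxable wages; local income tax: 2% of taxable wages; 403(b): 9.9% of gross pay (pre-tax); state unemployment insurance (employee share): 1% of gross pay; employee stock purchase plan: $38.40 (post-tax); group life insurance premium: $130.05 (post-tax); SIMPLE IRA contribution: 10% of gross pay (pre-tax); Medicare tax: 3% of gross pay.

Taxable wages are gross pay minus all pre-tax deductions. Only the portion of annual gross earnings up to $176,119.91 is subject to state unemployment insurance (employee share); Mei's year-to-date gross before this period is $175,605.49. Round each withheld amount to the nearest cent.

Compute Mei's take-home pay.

$807.58

403(b): $1,507.53 × 0.099 = $149.25
SIMPLE IRA contribution: $1,507.53 × 0.1 = $150.75
Pre-tax total = $149.25 + $150.75 = $300.00
Taxable wages = $1,507.53 − $300.00 = $1,207.53
Federal withholding: $1,207.53 × 0.13 = $156.98
Local income tax: $1,207.53 × 0.02 = $24.15
Medicare tax: $1,507.53 × 0.03 = $45.23
State unemployment insurance (employee share): only $176,119.91 − $175,605.49 = $514.42 of this check is subject → $514.42 × 0.01 = $5.14
Employee stock purchase plan: $38.40
Group life insurance premium: $130.05
Total deductions = $149.25 + $150.75 + $156.98 + $24.15 + $45.23 + $5.14 + $38.40 + $130.05 = $699.95
Net pay = $1,507.53 − $699.95 = $807.58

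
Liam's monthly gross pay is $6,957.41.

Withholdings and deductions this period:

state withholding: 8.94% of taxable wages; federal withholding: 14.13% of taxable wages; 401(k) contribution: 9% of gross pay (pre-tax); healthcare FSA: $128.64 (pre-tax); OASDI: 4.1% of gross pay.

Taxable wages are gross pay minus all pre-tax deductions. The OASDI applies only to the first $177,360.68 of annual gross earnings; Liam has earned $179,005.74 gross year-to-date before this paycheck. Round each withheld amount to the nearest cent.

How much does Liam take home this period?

401(k) contribution: $6,957.41 × 0.09 = $626.17
Healthcare FSA: $128.64
Pre-tax total = $626.17 + $128.64 = $754.81
Taxable wages = $6,957.41 − $754.81 = $6,202.60
Federal withholding: $6,202.60 × 0.1413 = $876.43
State withholding: $6,202.60 × 0.0894 = $554.51
OASDI: annual cap $177,360.68 already reached (YTD $179,005.74), so $0.00
Total deductions = $626.17 + $128.64 + $876.43 + $554.51 + $0.00 = $2,185.75
Net pay = $6,957.41 − $2,185.75 = $4,771.66

$4,771.66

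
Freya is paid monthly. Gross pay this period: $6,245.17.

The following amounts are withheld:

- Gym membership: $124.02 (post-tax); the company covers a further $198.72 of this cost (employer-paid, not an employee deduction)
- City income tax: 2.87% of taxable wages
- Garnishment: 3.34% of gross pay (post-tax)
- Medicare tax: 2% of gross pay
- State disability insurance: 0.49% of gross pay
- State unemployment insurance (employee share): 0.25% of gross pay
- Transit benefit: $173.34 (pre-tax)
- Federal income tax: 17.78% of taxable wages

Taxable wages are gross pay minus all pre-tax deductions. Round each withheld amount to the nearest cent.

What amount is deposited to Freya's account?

$4,314.28

Transit benefit: $173.34
Taxable wages = $6,245.17 − $173.34 = $6,071.83
Federal income tax: $6,071.83 × 0.1778 = $1,079.57
City income tax: $6,071.83 × 0.0287 = $174.26
State disability insurance: $6,245.17 × 0.0049 = $30.60
State unemployment insurance (employee share): $6,245.17 × 0.0025 = $15.61
Medicare tax: $6,245.17 × 0.02 = $124.90
Gym membership: $124.02
Garnishment: $6,245.17 × 0.0334 = $208.59
(Employer's $198.72 toward gym membership is not withheld from the employee.)
Total deductions = $173.34 + $1,079.57 + $174.26 + $30.60 + $15.61 + $124.90 + $124.02 + $208.59 = $1,930.89
Net pay = $6,245.17 − $1,930.89 = $4,314.28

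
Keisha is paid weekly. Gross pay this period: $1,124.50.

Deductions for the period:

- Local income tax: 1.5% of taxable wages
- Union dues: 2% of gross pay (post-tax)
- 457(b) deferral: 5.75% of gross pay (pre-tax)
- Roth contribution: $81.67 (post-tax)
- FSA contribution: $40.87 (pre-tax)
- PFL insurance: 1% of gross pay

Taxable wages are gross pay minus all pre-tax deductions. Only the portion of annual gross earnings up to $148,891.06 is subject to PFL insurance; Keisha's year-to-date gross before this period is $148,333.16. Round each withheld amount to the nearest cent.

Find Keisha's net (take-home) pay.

FSA contribution: $40.87
457(b) deferral: $1,124.50 × 0.0575 = $64.66
Pre-tax total = $40.87 + $64.66 = $105.53
Taxable wages = $1,124.50 − $105.53 = $1,018.97
Local income tax: $1,018.97 × 0.015 = $15.28
PFL insurance: only $148,891.06 − $148,333.16 = $557.90 of this check is subject → $557.90 × 0.01 = $5.58
Roth contribution: $81.67
Union dues: $1,124.50 × 0.02 = $22.49
Total deductions = $40.87 + $64.66 + $15.28 + $5.58 + $81.67 + $22.49 = $230.55
Net pay = $1,124.50 − $230.55 = $893.95

$893.95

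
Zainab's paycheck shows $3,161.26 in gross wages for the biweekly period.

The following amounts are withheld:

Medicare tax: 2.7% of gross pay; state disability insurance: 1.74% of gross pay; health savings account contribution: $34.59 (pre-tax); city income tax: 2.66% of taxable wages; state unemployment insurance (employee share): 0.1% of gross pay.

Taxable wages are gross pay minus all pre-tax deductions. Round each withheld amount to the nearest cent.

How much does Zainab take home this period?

Health savings account contribution: $34.59
Taxable wages = $3,161.26 − $34.59 = $3,126.67
City income tax: $3,126.67 × 0.0266 = $83.17
State unemployment insurance (employee share): $3,161.26 × 0.001 = $3.16
Medicare tax: $3,161.26 × 0.027 = $85.35
State disability insurance: $3,161.26 × 0.0174 = $55.01
Total deductions = $34.59 + $83.17 + $3.16 + $85.35 + $55.01 = $261.28
Net pay = $3,161.26 − $261.28 = $2,899.98

$2,899.98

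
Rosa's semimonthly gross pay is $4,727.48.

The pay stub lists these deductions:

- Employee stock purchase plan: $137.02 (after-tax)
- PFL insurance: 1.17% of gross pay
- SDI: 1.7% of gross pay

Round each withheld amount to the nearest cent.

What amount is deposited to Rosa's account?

$4,454.78

SDI: $4,727.48 × 0.017 = $80.37
PFL insurance: $4,727.48 × 0.0117 = $55.31
Employee stock purchase plan: $137.02
Total deductions = $80.37 + $55.31 + $137.02 = $272.70
Net pay = $4,727.48 − $272.70 = $4,454.78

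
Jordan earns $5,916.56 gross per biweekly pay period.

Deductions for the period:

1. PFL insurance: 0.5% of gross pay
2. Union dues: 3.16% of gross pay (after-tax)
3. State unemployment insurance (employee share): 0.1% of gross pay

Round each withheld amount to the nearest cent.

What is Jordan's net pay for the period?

State unemployment insurance (employee share): $5,916.56 × 0.001 = $5.92
PFL insurance: $5,916.56 × 0.005 = $29.58
Union dues: $5,916.56 × 0.0316 = $186.96
Total deductions = $5.92 + $29.58 + $186.96 = $222.46
Net pay = $5,916.56 − $222.46 = $5,694.10

$5,694.10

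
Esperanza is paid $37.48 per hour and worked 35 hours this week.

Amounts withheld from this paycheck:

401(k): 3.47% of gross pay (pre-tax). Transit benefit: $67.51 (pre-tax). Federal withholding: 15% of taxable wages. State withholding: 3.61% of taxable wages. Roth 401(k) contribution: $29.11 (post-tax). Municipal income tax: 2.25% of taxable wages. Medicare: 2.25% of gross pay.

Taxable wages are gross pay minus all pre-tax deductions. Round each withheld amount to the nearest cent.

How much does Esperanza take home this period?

$890.07

Gross pay: 35 × $37.48 = $1311.80
401(k): $1311.80 × 0.0347 = $45.52
Transit benefit: $67.51
Pre-tax total = $45.52 + $67.51 = $113.03
Taxable wages = $1311.80 − $113.03 = $1198.77
Federal withholding: $1198.77 × 0.15 = $179.82
Municipal income tax: $1198.77 × 0.0225 = $26.97
State withholding: $1198.77 × 0.0361 = $43.28
Medicare: $1311.80 × 0.0225 = $29.52
Roth 401(k) contribution: $29.11
Total deductions = $45.52 + $67.51 + $179.82 + $26.97 + $43.28 + $29.52 + $29.11 = $421.73
Net pay = $1311.80 − $421.73 = $890.07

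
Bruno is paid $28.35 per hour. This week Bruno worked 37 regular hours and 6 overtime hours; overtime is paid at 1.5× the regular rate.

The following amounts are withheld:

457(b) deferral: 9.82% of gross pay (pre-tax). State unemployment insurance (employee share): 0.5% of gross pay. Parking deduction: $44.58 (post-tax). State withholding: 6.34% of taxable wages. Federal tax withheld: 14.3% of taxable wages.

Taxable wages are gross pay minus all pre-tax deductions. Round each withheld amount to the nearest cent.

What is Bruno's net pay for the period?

Regular pay: 37 × $28.35 = $1048.95
Overtime pay: 6 × $28.35 × 1.5 = $255.15
Gross pay = $1048.95 + $255.15 = $1304.10
457(b) deferral: $1304.10 × 0.0982 = $128.06
Taxable wages = $1304.10 − $128.06 = $1176.04
Federal tax withheld: $1176.04 × 0.143 = $168.17
State withholding: $1176.04 × 0.0634 = $74.56
State unemployment insurance (employee share): $1304.10 × 0.005 = $6.52
Parking deduction: $44.58
Total deductions = $128.06 + $168.17 + $74.56 + $6.52 + $44.58 = $421.89
Net pay = $1304.10 − $421.89 = $882.21

$882.21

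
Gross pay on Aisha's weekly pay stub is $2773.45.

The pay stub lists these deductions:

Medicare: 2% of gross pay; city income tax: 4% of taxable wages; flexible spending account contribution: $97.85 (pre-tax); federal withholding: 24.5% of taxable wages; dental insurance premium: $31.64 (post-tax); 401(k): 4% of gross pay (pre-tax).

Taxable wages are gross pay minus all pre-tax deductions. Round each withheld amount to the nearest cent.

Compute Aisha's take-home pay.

Flexible spending account contribution: $97.85
401(k): $2773.45 × 0.04 = $110.94
Pre-tax total = $97.85 + $110.94 = $208.79
Taxable wages = $2773.45 − $208.79 = $2564.66
Federal withholding: $2564.66 × 0.245 = $628.34
City income tax: $2564.66 × 0.04 = $102.59
Medicare: $2773.45 × 0.02 = $55.47
Dental insurance premium: $31.64
Total deductions = $97.85 + $110.94 + $628.34 + $102.59 + $55.47 + $31.64 = $1026.83
Net pay = $2773.45 − $1026.83 = $1746.62

$1746.62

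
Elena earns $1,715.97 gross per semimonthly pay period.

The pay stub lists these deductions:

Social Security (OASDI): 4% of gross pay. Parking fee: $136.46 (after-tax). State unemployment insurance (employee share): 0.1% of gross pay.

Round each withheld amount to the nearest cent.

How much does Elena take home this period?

State unemployment insurance (employee share): $1,715.97 × 0.001 = $1.72
Social Security (OASDI): $1,715.97 × 0.04 = $68.64
Parking fee: $136.46
Total deductions = $1.72 + $68.64 + $136.46 = $206.82
Net pay = $1,715.97 − $206.82 = $1,509.15

$1,509.15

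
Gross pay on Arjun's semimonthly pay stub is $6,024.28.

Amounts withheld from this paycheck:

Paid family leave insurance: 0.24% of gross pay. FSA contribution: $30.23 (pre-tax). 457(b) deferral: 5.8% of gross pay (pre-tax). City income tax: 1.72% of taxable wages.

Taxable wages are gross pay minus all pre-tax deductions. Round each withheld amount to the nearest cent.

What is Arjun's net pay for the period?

$5,533.09

457(b) deferral: $6,024.28 × 0.058 = $349.41
FSA contribution: $30.23
Pre-tax total = $349.41 + $30.23 = $379.64
Taxable wages = $6,024.28 − $379.64 = $5,644.64
City income tax: $5,644.64 × 0.0172 = $97.09
Paid family leave insurance: $6,024.28 × 0.0024 = $14.46
Total deductions = $349.41 + $30.23 + $97.09 + $14.46 = $491.19
Net pay = $6,024.28 − $491.19 = $5,533.09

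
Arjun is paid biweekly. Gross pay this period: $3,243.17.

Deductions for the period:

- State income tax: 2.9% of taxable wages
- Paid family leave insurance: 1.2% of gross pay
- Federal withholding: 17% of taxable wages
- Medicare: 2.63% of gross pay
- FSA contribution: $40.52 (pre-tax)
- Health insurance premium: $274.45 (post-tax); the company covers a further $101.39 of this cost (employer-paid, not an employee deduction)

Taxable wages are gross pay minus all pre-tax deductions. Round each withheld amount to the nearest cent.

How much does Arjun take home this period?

FSA contribution: $40.52
Taxable wages = $3,243.17 − $40.52 = $3,202.65
Federal withholding: $3,202.65 × 0.17 = $544.45
State income tax: $3,202.65 × 0.029 = $92.88
Medicare: $3,243.17 × 0.0263 = $85.30
Paid family leave insurance: $3,243.17 × 0.012 = $38.92
Health insurance premium: $274.45
(Employer's $101.39 toward health insurance premium is not withheld from the employee.)
Total deductions = $40.52 + $544.45 + $92.88 + $85.30 + $38.92 + $274.45 = $1,076.52
Net pay = $3,243.17 − $1,076.52 = $2,166.65

$2,166.65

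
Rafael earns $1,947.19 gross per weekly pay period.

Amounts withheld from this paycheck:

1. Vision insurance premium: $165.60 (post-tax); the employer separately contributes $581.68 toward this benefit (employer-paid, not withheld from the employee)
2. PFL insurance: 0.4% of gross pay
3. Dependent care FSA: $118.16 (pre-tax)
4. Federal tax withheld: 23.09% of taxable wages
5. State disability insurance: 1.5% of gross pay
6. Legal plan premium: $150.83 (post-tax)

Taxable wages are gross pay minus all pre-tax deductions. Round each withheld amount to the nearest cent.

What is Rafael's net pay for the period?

$1,053.28

Dependent care FSA: $118.16
Taxable wages = $1,947.19 − $118.16 = $1,829.03
Federal tax withheld: $1,829.03 × 0.2309 = $422.32
PFL insurance: $1,947.19 × 0.004 = $7.79
State disability insurance: $1,947.19 × 0.015 = $29.21
Vision insurance premium: $165.60
Legal plan premium: $150.83
(Employer's $581.68 toward vision insurance premium is not withheld from the employee.)
Total deductions = $118.16 + $422.32 + $7.79 + $29.21 + $165.60 + $150.83 = $893.91
Net pay = $1,947.19 − $893.91 = $1,053.28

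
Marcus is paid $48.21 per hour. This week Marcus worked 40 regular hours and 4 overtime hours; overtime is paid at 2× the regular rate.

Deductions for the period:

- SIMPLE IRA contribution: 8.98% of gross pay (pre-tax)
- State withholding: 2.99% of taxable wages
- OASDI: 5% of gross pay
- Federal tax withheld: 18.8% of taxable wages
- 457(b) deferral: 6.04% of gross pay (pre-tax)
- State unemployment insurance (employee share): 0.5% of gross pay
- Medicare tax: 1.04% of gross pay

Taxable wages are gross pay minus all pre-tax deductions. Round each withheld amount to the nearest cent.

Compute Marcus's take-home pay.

Regular pay: 40 × $48.21 = $1928.40
Overtime pay: 4 × $48.21 × 2 = $385.68
Gross pay = $1928.40 + $385.68 = $2314.08
SIMPLE IRA contribution: $2314.08 × 0.0898 = $207.80
457(b) deferral: $2314.08 × 0.0604 = $139.77
Pre-tax total = $207.80 + $139.77 = $347.57
Taxable wages = $2314.08 − $347.57 = $1966.51
State withholding: $1966.51 × 0.0299 = $58.80
Federal tax withheld: $1966.51 × 0.188 = $369.70
OASDI: $2314.08 × 0.05 = $115.70
Medicare tax: $2314.08 × 0.0104 = $24.07
State unemployment insurance (employee share): $2314.08 × 0.005 = $11.57
Total deductions = $207.80 + $139.77 + $58.80 + $369.70 + $115.70 + $24.07 + $11.57 = $927.41
Net pay = $2314.08 − $927.41 = $1386.67

$1386.67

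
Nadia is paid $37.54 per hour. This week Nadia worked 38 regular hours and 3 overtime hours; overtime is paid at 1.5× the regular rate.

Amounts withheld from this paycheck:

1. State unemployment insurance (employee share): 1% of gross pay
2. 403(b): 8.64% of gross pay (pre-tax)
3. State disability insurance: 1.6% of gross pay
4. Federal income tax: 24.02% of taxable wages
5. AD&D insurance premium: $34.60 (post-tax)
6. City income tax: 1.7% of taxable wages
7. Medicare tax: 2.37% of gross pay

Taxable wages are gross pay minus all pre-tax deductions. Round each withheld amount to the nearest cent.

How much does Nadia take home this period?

$968.81

Regular pay: 38 × $37.54 = $1,426.52
Overtime pay: 3 × $37.54 × 1.5 = $168.93
Gross pay = $1,426.52 + $168.93 = $1,595.45
403(b): $1,595.45 × 0.0864 = $137.85
Taxable wages = $1,595.45 − $137.85 = $1,457.60
Federal income tax: $1,457.60 × 0.2402 = $350.12
City income tax: $1,457.60 × 0.017 = $24.78
State disability insurance: $1,595.45 × 0.016 = $25.53
Medicare tax: $1,595.45 × 0.0237 = $37.81
State unemployment insurance (employee share): $1,595.45 × 0.01 = $15.95
AD&D insurance premium: $34.60
Total deductions = $137.85 + $350.12 + $24.78 + $25.53 + $37.81 + $15.95 + $34.60 = $626.64
Net pay = $1,595.45 − $626.64 = $968.81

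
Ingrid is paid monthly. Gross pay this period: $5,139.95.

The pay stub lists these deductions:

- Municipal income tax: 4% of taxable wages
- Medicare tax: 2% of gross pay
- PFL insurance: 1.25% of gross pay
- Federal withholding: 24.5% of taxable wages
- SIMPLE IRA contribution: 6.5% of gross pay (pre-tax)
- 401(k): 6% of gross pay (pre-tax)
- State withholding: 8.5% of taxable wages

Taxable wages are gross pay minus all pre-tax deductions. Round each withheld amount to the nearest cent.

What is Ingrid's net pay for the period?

401(k): $5,139.95 × 0.06 = $308.40
SIMPLE IRA contribution: $5,139.95 × 0.065 = $334.10
Pre-tax total = $308.40 + $334.10 = $642.50
Taxable wages = $5,139.95 − $642.50 = $4,497.45
Municipal income tax: $4,497.45 × 0.04 = $179.90
Federal withholding: $4,497.45 × 0.245 = $1,101.88
State withholding: $4,497.45 × 0.085 = $382.28
PFL insurance: $5,139.95 × 0.0125 = $64.25
Medicare tax: $5,139.95 × 0.02 = $102.80
Total deductions = $308.40 + $334.10 + $179.90 + $1,101.88 + $382.28 + $64.25 + $102.80 = $2,473.61
Net pay = $5,139.95 − $2,473.61 = $2,666.34

$2,666.34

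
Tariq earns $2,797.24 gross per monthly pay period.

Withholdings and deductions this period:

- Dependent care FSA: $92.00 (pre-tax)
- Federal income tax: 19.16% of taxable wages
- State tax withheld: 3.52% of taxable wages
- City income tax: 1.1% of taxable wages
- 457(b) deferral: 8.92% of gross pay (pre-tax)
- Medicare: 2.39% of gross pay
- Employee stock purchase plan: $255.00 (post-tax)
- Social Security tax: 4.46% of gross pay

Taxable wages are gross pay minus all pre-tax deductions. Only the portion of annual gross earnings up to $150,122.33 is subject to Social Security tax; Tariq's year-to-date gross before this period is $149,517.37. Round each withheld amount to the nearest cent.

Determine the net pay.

Dependent care FSA: $92.00
457(b) deferral: $2,797.24 × 0.0892 = $249.51
Pre-tax total = $92.00 + $249.51 = $341.51
Taxable wages = $2,797.24 − $341.51 = $2,455.73
State tax withheld: $2,455.73 × 0.0352 = $86.44
Federal income tax: $2,455.73 × 0.1916 = $470.52
City income tax: $2,455.73 × 0.011 = $27.01
Medicare: $2,797.24 × 0.0239 = $66.85
Social Security tax: only $150,122.33 − $149,517.37 = $604.96 of this check is subject → $604.96 × 0.0446 = $26.98
Employee stock purchase plan: $255.00
Total deductions = $92.00 + $249.51 + $86.44 + $470.52 + $27.01 + $66.85 + $26.98 + $255.00 = $1,274.31
Net pay = $2,797.24 − $1,274.31 = $1,522.93

$1,522.93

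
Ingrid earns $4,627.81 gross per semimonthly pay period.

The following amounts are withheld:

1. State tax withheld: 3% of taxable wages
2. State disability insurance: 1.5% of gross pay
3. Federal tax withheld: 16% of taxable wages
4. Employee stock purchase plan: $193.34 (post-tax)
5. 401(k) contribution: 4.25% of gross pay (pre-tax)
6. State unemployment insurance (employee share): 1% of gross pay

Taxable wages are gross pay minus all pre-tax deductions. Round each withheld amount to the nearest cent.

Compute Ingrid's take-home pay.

$3,280.18

401(k) contribution: $4,627.81 × 0.0425 = $196.68
Taxable wages = $4,627.81 − $196.68 = $4,431.13
State tax withheld: $4,431.13 × 0.03 = $132.93
Federal tax withheld: $4,431.13 × 0.16 = $708.98
State disability insurance: $4,627.81 × 0.015 = $69.42
State unemployment insurance (employee share): $4,627.81 × 0.01 = $46.28
Employee stock purchase plan: $193.34
Total deductions = $196.68 + $132.93 + $708.98 + $69.42 + $46.28 + $193.34 = $1,347.63
Net pay = $4,627.81 − $1,347.63 = $3,280.18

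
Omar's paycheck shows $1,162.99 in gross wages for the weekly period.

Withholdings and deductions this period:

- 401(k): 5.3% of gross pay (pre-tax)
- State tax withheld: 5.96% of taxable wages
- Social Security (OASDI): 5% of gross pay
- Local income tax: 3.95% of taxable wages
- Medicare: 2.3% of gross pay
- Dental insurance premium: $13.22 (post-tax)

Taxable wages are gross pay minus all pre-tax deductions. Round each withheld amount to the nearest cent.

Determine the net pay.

401(k): $1,162.99 × 0.053 = $61.64
Taxable wages = $1,162.99 − $61.64 = $1,101.35
Local income tax: $1,101.35 × 0.0395 = $43.50
State tax withheld: $1,101.35 × 0.0596 = $65.64
Social Security (OASDI): $1,162.99 × 0.05 = $58.15
Medicare: $1,162.99 × 0.023 = $26.75
Dental insurance premium: $13.22
Total deductions = $61.64 + $43.50 + $65.64 + $58.15 + $26.75 + $13.22 = $268.90
Net pay = $1,162.99 − $268.90 = $894.09

$894.09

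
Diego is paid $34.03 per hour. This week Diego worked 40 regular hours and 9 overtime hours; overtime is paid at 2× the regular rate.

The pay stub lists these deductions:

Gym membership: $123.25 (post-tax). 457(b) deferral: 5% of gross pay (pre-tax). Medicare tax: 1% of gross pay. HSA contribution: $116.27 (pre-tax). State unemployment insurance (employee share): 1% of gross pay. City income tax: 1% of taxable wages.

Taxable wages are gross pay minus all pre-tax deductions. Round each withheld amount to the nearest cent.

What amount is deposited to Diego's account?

Regular pay: 40 × $34.03 = $1361.20
Overtime pay: 9 × $34.03 × 2 = $612.54
Gross pay = $1361.20 + $612.54 = $1973.74
457(b) deferral: $1973.74 × 0.05 = $98.69
HSA contribution: $116.27
Pre-tax total = $98.69 + $116.27 = $214.96
Taxable wages = $1973.74 − $214.96 = $1758.78
City income tax: $1758.78 × 0.01 = $17.59
State unemployment insurance (employee share): $1973.74 × 0.01 = $19.74
Medicare tax: $1973.74 × 0.01 = $19.74
Gym membership: $123.25
Total deductions = $98.69 + $116.27 + $17.59 + $19.74 + $19.74 + $123.25 = $395.28
Net pay = $1973.74 − $395.28 = $1578.46

$1578.46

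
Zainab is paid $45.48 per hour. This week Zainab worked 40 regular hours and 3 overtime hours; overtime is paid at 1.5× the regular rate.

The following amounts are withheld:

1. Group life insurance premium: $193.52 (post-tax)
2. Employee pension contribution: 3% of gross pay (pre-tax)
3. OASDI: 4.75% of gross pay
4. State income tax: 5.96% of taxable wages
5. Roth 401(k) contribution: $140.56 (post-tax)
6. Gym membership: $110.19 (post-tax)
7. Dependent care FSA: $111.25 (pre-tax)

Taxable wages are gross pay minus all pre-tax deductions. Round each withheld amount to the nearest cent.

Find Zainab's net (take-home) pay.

$1,201.12

Regular pay: 40 × $45.48 = $1,819.20
Overtime pay: 3 × $45.48 × 1.5 = $204.66
Gross pay = $1,819.20 + $204.66 = $2,023.86
Employee pension contribution: $2,023.86 × 0.03 = $60.72
Dependent care FSA: $111.25
Pre-tax total = $60.72 + $111.25 = $171.97
Taxable wages = $2,023.86 − $171.97 = $1,851.89
State income tax: $1,851.89 × 0.0596 = $110.37
OASDI: $2,023.86 × 0.0475 = $96.13
Gym membership: $110.19
Roth 401(k) contribution: $140.56
Group life insurance premium: $193.52
Total deductions = $60.72 + $111.25 + $110.37 + $96.13 + $110.19 + $140.56 + $193.52 = $822.74
Net pay = $2,023.86 − $822.74 = $1,201.12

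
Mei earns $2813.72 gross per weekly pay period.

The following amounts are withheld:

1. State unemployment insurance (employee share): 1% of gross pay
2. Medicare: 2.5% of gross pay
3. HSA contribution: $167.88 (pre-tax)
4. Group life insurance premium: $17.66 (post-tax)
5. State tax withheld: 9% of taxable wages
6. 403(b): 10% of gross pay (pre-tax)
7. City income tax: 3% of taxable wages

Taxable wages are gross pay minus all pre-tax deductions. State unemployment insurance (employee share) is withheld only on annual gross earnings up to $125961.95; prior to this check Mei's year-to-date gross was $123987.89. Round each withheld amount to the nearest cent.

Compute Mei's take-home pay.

$1973.00

HSA contribution: $167.88
403(b): $2813.72 × 0.1 = $281.37
Pre-tax total = $167.88 + $281.37 = $449.25
Taxable wages = $2813.72 − $449.25 = $2364.47
City income tax: $2364.47 × 0.03 = $70.93
State tax withheld: $2364.47 × 0.09 = $212.80
State unemployment insurance (employee share): only $125961.95 − $123987.89 = $1974.06 of this check is subject → $1974.06 × 0.01 = $19.74
Medicare: $2813.72 × 0.025 = $70.34
Group life insurance premium: $17.66
Total deductions = $167.88 + $281.37 + $70.93 + $212.80 + $19.74 + $70.34 + $17.66 = $840.72
Net pay = $2813.72 − $840.72 = $1973.00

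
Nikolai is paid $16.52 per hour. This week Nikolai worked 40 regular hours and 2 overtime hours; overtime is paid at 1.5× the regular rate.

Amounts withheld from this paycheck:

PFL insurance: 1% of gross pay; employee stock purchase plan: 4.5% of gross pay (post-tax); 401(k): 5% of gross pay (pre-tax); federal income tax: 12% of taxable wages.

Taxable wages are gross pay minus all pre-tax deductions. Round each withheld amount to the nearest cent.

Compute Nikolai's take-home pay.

$554.79

Regular pay: 40 × $16.52 = $660.80
Overtime pay: 2 × $16.52 × 1.5 = $49.56
Gross pay = $660.80 + $49.56 = $710.36
401(k): $710.36 × 0.05 = $35.52
Taxable wages = $710.36 − $35.52 = $674.84
Federal income tax: $674.84 × 0.12 = $80.98
PFL insurance: $710.36 × 0.01 = $7.10
Employee stock purchase plan: $710.36 × 0.045 = $31.97
Total deductions = $35.52 + $80.98 + $7.10 + $31.97 = $155.57
Net pay = $710.36 − $155.57 = $554.79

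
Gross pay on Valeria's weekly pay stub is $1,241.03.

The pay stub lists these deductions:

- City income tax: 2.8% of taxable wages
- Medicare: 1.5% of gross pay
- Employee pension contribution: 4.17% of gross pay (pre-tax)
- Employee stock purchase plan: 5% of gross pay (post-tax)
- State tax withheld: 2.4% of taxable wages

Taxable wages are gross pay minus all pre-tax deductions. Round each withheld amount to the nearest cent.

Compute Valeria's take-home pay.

Employee pension contribution: $1,241.03 × 0.0417 = $51.75
Taxable wages = $1,241.03 − $51.75 = $1,189.28
City income tax: $1,189.28 × 0.028 = $33.30
State tax withheld: $1,189.28 × 0.024 = $28.54
Medicare: $1,241.03 × 0.015 = $18.62
Employee stock purchase plan: $1,241.03 × 0.05 = $62.05
Total deductions = $51.75 + $33.30 + $28.54 + $18.62 + $62.05 = $194.26
Net pay = $1,241.03 − $194.26 = $1,046.77

$1,046.77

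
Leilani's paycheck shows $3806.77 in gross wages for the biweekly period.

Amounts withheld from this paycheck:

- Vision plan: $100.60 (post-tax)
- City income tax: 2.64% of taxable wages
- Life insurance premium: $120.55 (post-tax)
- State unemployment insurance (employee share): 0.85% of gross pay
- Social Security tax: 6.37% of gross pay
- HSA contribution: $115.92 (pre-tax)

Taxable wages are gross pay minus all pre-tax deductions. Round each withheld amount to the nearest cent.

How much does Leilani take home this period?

$3097.41

HSA contribution: $115.92
Taxable wages = $3806.77 − $115.92 = $3690.85
City income tax: $3690.85 × 0.0264 = $97.44
Social Security tax: $3806.77 × 0.0637 = $242.49
State unemployment insurance (employee share): $3806.77 × 0.0085 = $32.36
Vision plan: $100.60
Life insurance premium: $120.55
Total deductions = $115.92 + $97.44 + $242.49 + $32.36 + $100.60 + $120.55 = $709.36
Net pay = $3806.77 − $709.36 = $3097.41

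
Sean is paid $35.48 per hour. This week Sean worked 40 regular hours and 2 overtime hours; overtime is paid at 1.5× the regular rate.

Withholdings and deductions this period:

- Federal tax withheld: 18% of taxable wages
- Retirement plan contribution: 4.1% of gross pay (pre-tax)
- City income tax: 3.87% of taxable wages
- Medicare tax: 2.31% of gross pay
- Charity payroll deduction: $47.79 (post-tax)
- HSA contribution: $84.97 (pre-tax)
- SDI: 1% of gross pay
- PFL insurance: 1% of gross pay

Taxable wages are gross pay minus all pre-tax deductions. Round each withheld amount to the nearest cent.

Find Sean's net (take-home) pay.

$963.18

Regular pay: 40 × $35.48 = $1419.20
Overtime pay: 2 × $35.48 × 1.5 = $106.44
Gross pay = $1419.20 + $106.44 = $1525.64
HSA contribution: $84.97
Retirement plan contribution: $1525.64 × 0.041 = $62.55
Pre-tax total = $84.97 + $62.55 = $147.52
Taxable wages = $1525.64 − $147.52 = $1378.12
City income tax: $1378.12 × 0.0387 = $53.33
Federal tax withheld: $1378.12 × 0.18 = $248.06
PFL insurance: $1525.64 × 0.01 = $15.26
Medicare tax: $1525.64 × 0.0231 = $35.24
SDI: $1525.64 × 0.01 = $15.26
Charity payroll deduction: $47.79
Total deductions = $84.97 + $62.55 + $53.33 + $248.06 + $15.26 + $35.24 + $15.26 + $47.79 = $562.46
Net pay = $1525.64 − $562.46 = $963.18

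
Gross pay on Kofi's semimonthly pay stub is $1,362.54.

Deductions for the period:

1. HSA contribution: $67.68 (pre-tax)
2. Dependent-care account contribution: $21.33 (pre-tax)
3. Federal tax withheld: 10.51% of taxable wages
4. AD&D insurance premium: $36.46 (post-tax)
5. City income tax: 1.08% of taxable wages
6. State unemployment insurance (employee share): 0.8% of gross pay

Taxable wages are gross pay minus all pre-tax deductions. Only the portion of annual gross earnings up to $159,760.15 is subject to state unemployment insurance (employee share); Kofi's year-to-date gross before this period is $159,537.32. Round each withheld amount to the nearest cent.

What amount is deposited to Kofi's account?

HSA contribution: $67.68
Dependent-care account contribution: $21.33
Pre-tax total = $67.68 + $21.33 = $89.01
Taxable wages = $1,362.54 − $89.01 = $1,273.53
City income tax: $1,273.53 × 0.0108 = $13.75
Federal tax withheld: $1,273.53 × 0.1051 = $133.85
State unemployment insurance (employee share): only $159,760.15 − $159,537.32 = $222.83 of this check is subject → $222.83 × 0.008 = $1.78
AD&D insurance premium: $36.46
Total deductions = $67.68 + $21.33 + $13.75 + $133.85 + $1.78 + $36.46 = $274.85
Net pay = $1,362.54 − $274.85 = $1,087.69

$1,087.69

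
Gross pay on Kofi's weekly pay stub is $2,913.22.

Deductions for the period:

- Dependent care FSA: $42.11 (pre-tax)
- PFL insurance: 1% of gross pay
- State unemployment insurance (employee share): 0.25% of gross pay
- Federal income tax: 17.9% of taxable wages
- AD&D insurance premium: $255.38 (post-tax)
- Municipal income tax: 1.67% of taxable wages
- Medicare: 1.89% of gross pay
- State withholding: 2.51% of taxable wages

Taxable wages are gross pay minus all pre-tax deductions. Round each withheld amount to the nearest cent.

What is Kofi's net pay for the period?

$1,890.32

Dependent care FSA: $42.11
Taxable wages = $2,913.22 − $42.11 = $2,871.11
State withholding: $2,871.11 × 0.0251 = $72.06
Municipal income tax: $2,871.11 × 0.0167 = $47.95
Federal income tax: $2,871.11 × 0.179 = $513.93
PFL insurance: $2,913.22 × 0.01 = $29.13
Medicare: $2,913.22 × 0.0189 = $55.06
State unemployment insurance (employee share): $2,913.22 × 0.0025 = $7.28
AD&D insurance premium: $255.38
Total deductions = $42.11 + $72.06 + $47.95 + $513.93 + $29.13 + $55.06 + $7.28 + $255.38 = $1,022.90
Net pay = $2,913.22 − $1,022.90 = $1,890.32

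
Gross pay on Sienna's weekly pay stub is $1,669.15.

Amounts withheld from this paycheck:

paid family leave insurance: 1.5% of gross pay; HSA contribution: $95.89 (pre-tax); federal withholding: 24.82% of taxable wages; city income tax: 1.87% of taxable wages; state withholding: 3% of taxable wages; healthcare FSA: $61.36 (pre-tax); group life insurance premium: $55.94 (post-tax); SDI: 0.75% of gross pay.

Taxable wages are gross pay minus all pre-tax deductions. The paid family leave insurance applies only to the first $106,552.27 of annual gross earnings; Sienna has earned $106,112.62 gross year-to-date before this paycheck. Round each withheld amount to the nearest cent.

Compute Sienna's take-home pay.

$987.97

HSA contribution: $95.89
Healthcare FSA: $61.36
Pre-tax total = $95.89 + $61.36 = $157.25
Taxable wages = $1,669.15 − $157.25 = $1,511.90
Federal withholding: $1,511.90 × 0.2482 = $375.25
State withholding: $1,511.90 × 0.03 = $45.36
City income tax: $1,511.90 × 0.0187 = $28.27
Paid family leave insurance: only $106,552.27 − $106,112.62 = $439.65 of this check is subject → $439.65 × 0.015 = $6.59
SDI: $1,669.15 × 0.0075 = $12.52
Group life insurance premium: $55.94
Total deductions = $95.89 + $61.36 + $375.25 + $45.36 + $28.27 + $6.59 + $12.52 + $55.94 = $681.18
Net pay = $1,669.15 − $681.18 = $987.97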